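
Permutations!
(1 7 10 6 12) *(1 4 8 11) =[0, 7, 2, 3, 8, 5, 12, 10, 11, 9, 6, 1, 4] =(1 7 10 6 12 4 8 11)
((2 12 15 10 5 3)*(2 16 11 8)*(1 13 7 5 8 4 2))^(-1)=((1 13 7 5 3 16 11 4 2 12 15 10 8))^(-1)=(1 8 10 15 12 2 4 11 16 3 5 7 13)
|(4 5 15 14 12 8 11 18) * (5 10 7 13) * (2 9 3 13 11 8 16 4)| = 14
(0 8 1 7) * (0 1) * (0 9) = (0 8 9)(1 7) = [8, 7, 2, 3, 4, 5, 6, 1, 9, 0]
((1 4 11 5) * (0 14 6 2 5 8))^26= (0 8 11 4 1 5 2 6 14)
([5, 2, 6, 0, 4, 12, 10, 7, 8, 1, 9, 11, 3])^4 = (12)(1 9 10 6 2)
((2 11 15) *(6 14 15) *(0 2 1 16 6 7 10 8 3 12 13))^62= (0 13 12 3 8 10 7 11 2)(1 6 15 16 14)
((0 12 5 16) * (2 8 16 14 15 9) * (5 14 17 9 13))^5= ((0 12 14 15 13 5 17 9 2 8 16))^5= (0 5 16 13 8 15 2 14 9 12 17)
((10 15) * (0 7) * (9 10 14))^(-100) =(15)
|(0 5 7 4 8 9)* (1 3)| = 6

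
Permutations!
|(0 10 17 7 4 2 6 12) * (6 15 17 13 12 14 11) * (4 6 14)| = 12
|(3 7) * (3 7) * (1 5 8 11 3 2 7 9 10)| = |(1 5 8 11 3 2 7 9 10)| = 9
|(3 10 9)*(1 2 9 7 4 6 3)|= |(1 2 9)(3 10 7 4 6)|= 15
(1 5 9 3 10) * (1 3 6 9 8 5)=(3 10)(5 8)(6 9)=[0, 1, 2, 10, 4, 8, 9, 7, 5, 6, 3]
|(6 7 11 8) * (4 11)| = 5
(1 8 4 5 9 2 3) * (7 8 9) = (1 9 2 3)(4 5 7 8) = [0, 9, 3, 1, 5, 7, 6, 8, 4, 2]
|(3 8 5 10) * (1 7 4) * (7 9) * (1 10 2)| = 9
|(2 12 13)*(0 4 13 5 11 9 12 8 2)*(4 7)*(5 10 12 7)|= 14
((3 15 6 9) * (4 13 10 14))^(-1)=(3 9 6 15)(4 14 10 13)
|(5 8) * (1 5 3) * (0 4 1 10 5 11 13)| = 20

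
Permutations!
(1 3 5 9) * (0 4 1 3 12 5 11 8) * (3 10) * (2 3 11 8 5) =(0 4 1 12 2 3 8)(5 9 10 11) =[4, 12, 3, 8, 1, 9, 6, 7, 0, 10, 11, 5, 2]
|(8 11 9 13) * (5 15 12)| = 12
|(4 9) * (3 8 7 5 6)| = 10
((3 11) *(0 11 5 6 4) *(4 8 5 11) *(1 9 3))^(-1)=((0 4)(1 9 3 11)(5 6 8))^(-1)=(0 4)(1 11 3 9)(5 8 6)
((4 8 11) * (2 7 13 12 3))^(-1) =(2 3 12 13 7)(4 11 8) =((2 7 13 12 3)(4 8 11))^(-1)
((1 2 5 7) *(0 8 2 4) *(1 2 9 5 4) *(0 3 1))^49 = ((0 8 9 5 7 2 4 3 1))^49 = (0 7 1 5 3 9 4 8 2)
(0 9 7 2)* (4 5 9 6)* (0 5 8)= (0 6 4 8)(2 5 9 7)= [6, 1, 5, 3, 8, 9, 4, 2, 0, 7]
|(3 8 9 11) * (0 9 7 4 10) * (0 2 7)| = |(0 9 11 3 8)(2 7 4 10)| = 20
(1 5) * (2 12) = (1 5)(2 12) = [0, 5, 12, 3, 4, 1, 6, 7, 8, 9, 10, 11, 2]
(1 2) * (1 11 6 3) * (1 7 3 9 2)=[0, 1, 11, 7, 4, 5, 9, 3, 8, 2, 10, 6]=(2 11 6 9)(3 7)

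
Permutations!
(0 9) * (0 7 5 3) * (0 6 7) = (0 9)(3 6 7 5) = [9, 1, 2, 6, 4, 3, 7, 5, 8, 0]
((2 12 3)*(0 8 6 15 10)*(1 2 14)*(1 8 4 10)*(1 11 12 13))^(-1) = (0 10 4)(1 13 2)(3 12 11 15 6 8 14)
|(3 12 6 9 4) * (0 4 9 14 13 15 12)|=15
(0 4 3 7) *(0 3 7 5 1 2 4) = (1 2 4 7 3 5) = [0, 2, 4, 5, 7, 1, 6, 3]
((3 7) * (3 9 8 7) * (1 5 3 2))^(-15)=(9)(1 5 3 2)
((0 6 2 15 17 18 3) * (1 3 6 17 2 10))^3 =(0 6 3 18 1 17 10)(2 15)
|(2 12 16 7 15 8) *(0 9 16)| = 8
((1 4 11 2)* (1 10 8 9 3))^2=(1 11 10 9)(2 8 3 4)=((1 4 11 2 10 8 9 3))^2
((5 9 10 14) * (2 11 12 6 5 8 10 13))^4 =((2 11 12 6 5 9 13)(8 10 14))^4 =(2 5 11 9 12 13 6)(8 10 14)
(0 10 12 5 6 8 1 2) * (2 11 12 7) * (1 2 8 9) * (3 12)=(0 10 7 8 2)(1 11 3 12 5 6 9)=[10, 11, 0, 12, 4, 6, 9, 8, 2, 1, 7, 3, 5]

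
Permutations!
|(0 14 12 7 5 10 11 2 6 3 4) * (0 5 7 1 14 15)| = 42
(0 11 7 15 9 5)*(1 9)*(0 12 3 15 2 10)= (0 11 7 2 10)(1 9 5 12 3 15)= [11, 9, 10, 15, 4, 12, 6, 2, 8, 5, 0, 7, 3, 13, 14, 1]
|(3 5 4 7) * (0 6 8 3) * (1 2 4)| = |(0 6 8 3 5 1 2 4 7)| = 9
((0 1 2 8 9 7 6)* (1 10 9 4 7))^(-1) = ((0 10 9 1 2 8 4 7 6))^(-1) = (0 6 7 4 8 2 1 9 10)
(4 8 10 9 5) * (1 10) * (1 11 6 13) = (1 10 9 5 4 8 11 6 13) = [0, 10, 2, 3, 8, 4, 13, 7, 11, 5, 9, 6, 12, 1]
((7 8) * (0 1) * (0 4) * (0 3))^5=(0 1 4 3)(7 8)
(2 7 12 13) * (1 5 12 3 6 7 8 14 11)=[0, 5, 8, 6, 4, 12, 7, 3, 14, 9, 10, 1, 13, 2, 11]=(1 5 12 13 2 8 14 11)(3 6 7)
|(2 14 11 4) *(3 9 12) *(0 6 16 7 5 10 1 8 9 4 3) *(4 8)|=15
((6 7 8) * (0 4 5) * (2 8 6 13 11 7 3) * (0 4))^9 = ((2 8 13 11 7 6 3)(4 5))^9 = (2 13 7 3 8 11 6)(4 5)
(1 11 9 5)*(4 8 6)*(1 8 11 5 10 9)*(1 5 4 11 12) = [0, 4, 2, 3, 12, 8, 11, 7, 6, 10, 9, 5, 1] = (1 4 12)(5 8 6 11)(9 10)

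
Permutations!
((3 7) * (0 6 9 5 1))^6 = ((0 6 9 5 1)(3 7))^6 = (0 6 9 5 1)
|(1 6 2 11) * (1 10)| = 5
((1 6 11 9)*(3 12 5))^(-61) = (1 9 11 6)(3 5 12)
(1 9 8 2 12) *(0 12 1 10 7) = (0 12 10 7)(1 9 8 2) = [12, 9, 1, 3, 4, 5, 6, 0, 2, 8, 7, 11, 10]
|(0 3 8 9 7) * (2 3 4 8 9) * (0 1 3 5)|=|(0 4 8 2 5)(1 3 9 7)|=20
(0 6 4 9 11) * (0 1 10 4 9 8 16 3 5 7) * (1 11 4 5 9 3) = (0 6 3 9 4 8 16 1 10 5 7) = [6, 10, 2, 9, 8, 7, 3, 0, 16, 4, 5, 11, 12, 13, 14, 15, 1]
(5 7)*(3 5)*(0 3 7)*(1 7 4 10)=[3, 7, 2, 5, 10, 0, 6, 4, 8, 9, 1]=(0 3 5)(1 7 4 10)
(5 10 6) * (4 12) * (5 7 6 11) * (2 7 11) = (2 7 6 11 5 10)(4 12) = [0, 1, 7, 3, 12, 10, 11, 6, 8, 9, 2, 5, 4]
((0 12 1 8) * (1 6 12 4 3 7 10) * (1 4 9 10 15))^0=((0 9 10 4 3 7 15 1 8)(6 12))^0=(15)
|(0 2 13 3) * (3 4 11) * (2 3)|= 4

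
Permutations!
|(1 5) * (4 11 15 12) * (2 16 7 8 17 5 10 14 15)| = |(1 10 14 15 12 4 11 2 16 7 8 17 5)| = 13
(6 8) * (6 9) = (6 8 9) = [0, 1, 2, 3, 4, 5, 8, 7, 9, 6]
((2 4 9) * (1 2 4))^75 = ((1 2)(4 9))^75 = (1 2)(4 9)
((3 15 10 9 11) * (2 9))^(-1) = (2 10 15 3 11 9)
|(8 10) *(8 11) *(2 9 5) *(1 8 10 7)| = |(1 8 7)(2 9 5)(10 11)| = 6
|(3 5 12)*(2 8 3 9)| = 6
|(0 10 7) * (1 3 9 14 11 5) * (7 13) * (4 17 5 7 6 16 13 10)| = 30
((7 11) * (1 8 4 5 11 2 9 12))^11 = ((1 8 4 5 11 7 2 9 12))^11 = (1 4 11 2 12 8 5 7 9)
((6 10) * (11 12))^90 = (12)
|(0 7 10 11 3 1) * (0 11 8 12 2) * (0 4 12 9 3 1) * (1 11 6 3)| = |(0 7 10 8 9 1 6 3)(2 4 12)| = 24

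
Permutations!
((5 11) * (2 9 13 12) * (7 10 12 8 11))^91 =(2 9 13 8 11 5 7 10 12)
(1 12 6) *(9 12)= [0, 9, 2, 3, 4, 5, 1, 7, 8, 12, 10, 11, 6]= (1 9 12 6)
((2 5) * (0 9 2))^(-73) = ((0 9 2 5))^(-73) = (0 5 2 9)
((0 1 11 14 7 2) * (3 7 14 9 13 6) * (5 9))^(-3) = ((14)(0 1 11 5 9 13 6 3 7 2))^(-3) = (14)(0 3 9 1 7 13 11 2 6 5)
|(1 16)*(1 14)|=|(1 16 14)|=3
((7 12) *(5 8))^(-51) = (5 8)(7 12)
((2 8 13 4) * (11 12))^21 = (2 8 13 4)(11 12)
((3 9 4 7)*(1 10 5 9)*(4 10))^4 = (5 9 10)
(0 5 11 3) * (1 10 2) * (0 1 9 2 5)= (1 10 5 11 3)(2 9)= [0, 10, 9, 1, 4, 11, 6, 7, 8, 2, 5, 3]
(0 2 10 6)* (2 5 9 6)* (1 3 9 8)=(0 5 8 1 3 9 6)(2 10)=[5, 3, 10, 9, 4, 8, 0, 7, 1, 6, 2]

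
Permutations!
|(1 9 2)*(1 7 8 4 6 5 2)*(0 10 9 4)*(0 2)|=21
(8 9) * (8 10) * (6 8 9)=(6 8)(9 10)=[0, 1, 2, 3, 4, 5, 8, 7, 6, 10, 9]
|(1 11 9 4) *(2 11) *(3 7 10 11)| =|(1 2 3 7 10 11 9 4)| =8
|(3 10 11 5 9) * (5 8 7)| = 7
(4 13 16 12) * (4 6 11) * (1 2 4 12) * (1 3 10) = (1 2 4 13 16 3 10)(6 11 12) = [0, 2, 4, 10, 13, 5, 11, 7, 8, 9, 1, 12, 6, 16, 14, 15, 3]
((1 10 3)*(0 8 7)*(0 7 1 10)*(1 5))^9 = (0 8 5 1)(3 10)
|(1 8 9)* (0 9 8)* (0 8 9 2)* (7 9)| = |(0 2)(1 8 7 9)| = 4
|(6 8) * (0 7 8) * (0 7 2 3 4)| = |(0 2 3 4)(6 7 8)| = 12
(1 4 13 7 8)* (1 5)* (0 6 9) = (0 6 9)(1 4 13 7 8 5) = [6, 4, 2, 3, 13, 1, 9, 8, 5, 0, 10, 11, 12, 7]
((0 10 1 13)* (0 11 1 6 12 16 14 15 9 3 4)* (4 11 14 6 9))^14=((0 10 9 3 11 1 13 14 15 4)(6 12 16))^14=(0 11 15 9 13)(1 4 3 14 10)(6 16 12)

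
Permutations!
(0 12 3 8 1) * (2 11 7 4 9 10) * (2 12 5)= (0 5 2 11 7 4 9 10 12 3 8 1)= [5, 0, 11, 8, 9, 2, 6, 4, 1, 10, 12, 7, 3]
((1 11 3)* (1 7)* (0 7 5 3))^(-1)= ((0 7 1 11)(3 5))^(-1)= (0 11 1 7)(3 5)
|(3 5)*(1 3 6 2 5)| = |(1 3)(2 5 6)| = 6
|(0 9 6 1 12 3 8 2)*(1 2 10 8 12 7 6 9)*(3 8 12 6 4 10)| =|(0 1 7 4 10 12 8 3 6 2)| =10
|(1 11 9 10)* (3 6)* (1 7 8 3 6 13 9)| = |(1 11)(3 13 9 10 7 8)| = 6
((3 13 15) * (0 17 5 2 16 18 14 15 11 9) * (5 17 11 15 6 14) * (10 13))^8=((0 11 9)(2 16 18 5)(3 10 13 15)(6 14))^8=(18)(0 9 11)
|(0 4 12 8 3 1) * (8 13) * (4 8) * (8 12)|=|(0 12 13 4 8 3 1)|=7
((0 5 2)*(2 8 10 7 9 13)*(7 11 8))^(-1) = (0 2 13 9 7 5)(8 11 10)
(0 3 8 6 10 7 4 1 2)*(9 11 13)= [3, 2, 0, 8, 1, 5, 10, 4, 6, 11, 7, 13, 12, 9]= (0 3 8 6 10 7 4 1 2)(9 11 13)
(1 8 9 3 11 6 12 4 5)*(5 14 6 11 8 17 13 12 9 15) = (1 17 13 12 4 14 6 9 3 8 15 5) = [0, 17, 2, 8, 14, 1, 9, 7, 15, 3, 10, 11, 4, 12, 6, 5, 16, 13]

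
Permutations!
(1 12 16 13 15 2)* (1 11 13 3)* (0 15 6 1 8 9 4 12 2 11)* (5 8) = (0 15 11 13 6 1 2)(3 5 8 9 4 12 16) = [15, 2, 0, 5, 12, 8, 1, 7, 9, 4, 10, 13, 16, 6, 14, 11, 3]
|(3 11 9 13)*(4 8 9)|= 6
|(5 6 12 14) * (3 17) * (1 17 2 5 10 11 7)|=11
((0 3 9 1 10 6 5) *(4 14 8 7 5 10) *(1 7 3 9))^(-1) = (0 5 7 9)(1 3 8 14 4)(6 10)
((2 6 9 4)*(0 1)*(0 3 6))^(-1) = ((0 1 3 6 9 4 2))^(-1) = (0 2 4 9 6 3 1)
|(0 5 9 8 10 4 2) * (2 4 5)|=4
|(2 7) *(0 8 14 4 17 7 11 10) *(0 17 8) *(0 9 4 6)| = |(0 9 4 8 14 6)(2 11 10 17 7)| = 30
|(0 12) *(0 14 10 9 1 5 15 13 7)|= 10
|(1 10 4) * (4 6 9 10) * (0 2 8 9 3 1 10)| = 20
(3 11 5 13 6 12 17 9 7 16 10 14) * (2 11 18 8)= (2 11 5 13 6 12 17 9 7 16 10 14 3 18 8)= [0, 1, 11, 18, 4, 13, 12, 16, 2, 7, 14, 5, 17, 6, 3, 15, 10, 9, 8]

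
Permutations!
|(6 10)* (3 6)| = |(3 6 10)| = 3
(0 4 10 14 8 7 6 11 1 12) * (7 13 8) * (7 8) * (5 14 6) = (0 4 10 6 11 1 12)(5 14 8 13 7) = [4, 12, 2, 3, 10, 14, 11, 5, 13, 9, 6, 1, 0, 7, 8]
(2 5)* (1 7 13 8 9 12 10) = [0, 7, 5, 3, 4, 2, 6, 13, 9, 12, 1, 11, 10, 8] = (1 7 13 8 9 12 10)(2 5)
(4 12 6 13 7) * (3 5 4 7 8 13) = (3 5 4 12 6)(8 13) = [0, 1, 2, 5, 12, 4, 3, 7, 13, 9, 10, 11, 6, 8]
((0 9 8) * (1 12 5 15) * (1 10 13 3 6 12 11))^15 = (1 11)(3 6 12 5 15 10 13)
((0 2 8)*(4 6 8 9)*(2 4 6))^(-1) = ((0 4 2 9 6 8))^(-1) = (0 8 6 9 2 4)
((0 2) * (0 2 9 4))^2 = (0 4 9)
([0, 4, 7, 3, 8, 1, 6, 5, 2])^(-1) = (1 5 7 2 8 4)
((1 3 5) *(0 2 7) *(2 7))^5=((0 7)(1 3 5))^5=(0 7)(1 5 3)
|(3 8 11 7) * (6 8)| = 5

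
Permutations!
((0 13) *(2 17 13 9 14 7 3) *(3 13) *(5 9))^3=(17)(0 14)(5 7)(9 13)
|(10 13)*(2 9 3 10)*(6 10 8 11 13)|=|(2 9 3 8 11 13)(6 10)|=6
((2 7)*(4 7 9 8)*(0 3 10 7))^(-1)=(0 4 8 9 2 7 10 3)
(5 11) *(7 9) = (5 11)(7 9) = [0, 1, 2, 3, 4, 11, 6, 9, 8, 7, 10, 5]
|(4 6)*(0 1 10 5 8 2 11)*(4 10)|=|(0 1 4 6 10 5 8 2 11)|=9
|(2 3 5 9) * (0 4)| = |(0 4)(2 3 5 9)| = 4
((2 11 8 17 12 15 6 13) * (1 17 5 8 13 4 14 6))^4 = (17)(2 11 13)(4 14 6)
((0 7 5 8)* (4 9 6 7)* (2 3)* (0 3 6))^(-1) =((0 4 9)(2 6 7 5 8 3))^(-1) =(0 9 4)(2 3 8 5 7 6)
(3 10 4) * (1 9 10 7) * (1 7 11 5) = (1 9 10 4 3 11 5) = [0, 9, 2, 11, 3, 1, 6, 7, 8, 10, 4, 5]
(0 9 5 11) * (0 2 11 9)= (2 11)(5 9)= [0, 1, 11, 3, 4, 9, 6, 7, 8, 5, 10, 2]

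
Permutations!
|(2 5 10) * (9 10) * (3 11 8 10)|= |(2 5 9 3 11 8 10)|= 7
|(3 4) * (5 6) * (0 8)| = |(0 8)(3 4)(5 6)| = 2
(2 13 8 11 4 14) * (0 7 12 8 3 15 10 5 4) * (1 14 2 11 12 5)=(0 7 5 4 2 13 3 15 10 1 14 11)(8 12)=[7, 14, 13, 15, 2, 4, 6, 5, 12, 9, 1, 0, 8, 3, 11, 10]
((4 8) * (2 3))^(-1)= (2 3)(4 8)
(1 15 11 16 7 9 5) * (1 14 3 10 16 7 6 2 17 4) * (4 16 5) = (1 15 11 7 9 4)(2 17 16 6)(3 10 5 14) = [0, 15, 17, 10, 1, 14, 2, 9, 8, 4, 5, 7, 12, 13, 3, 11, 6, 16]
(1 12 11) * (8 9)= [0, 12, 2, 3, 4, 5, 6, 7, 9, 8, 10, 1, 11]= (1 12 11)(8 9)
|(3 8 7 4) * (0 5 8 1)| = 7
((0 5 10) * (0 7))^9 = ((0 5 10 7))^9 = (0 5 10 7)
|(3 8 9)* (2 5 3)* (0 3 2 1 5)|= 7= |(0 3 8 9 1 5 2)|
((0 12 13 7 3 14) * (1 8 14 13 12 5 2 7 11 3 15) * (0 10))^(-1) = ((0 5 2 7 15 1 8 14 10)(3 13 11))^(-1) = (0 10 14 8 1 15 7 2 5)(3 11 13)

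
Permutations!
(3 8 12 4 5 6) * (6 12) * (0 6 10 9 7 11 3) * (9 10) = (0 6)(3 8 9 7 11)(4 5 12) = [6, 1, 2, 8, 5, 12, 0, 11, 9, 7, 10, 3, 4]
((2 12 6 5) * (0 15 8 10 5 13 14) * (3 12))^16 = (0 2 14 5 13 10 6 8 12 15 3)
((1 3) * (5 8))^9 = ((1 3)(5 8))^9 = (1 3)(5 8)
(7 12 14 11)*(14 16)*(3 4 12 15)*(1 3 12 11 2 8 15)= [0, 3, 8, 4, 11, 5, 6, 1, 15, 9, 10, 7, 16, 13, 2, 12, 14]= (1 3 4 11 7)(2 8 15 12 16 14)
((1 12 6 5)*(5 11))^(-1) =((1 12 6 11 5))^(-1) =(1 5 11 6 12)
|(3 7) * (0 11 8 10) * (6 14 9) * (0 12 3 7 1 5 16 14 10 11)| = 18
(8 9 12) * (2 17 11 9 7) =(2 17 11 9 12 8 7) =[0, 1, 17, 3, 4, 5, 6, 2, 7, 12, 10, 9, 8, 13, 14, 15, 16, 11]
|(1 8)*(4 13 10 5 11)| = |(1 8)(4 13 10 5 11)| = 10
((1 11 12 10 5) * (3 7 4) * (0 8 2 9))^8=(1 10 11 5 12)(3 4 7)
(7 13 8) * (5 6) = (5 6)(7 13 8) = [0, 1, 2, 3, 4, 6, 5, 13, 7, 9, 10, 11, 12, 8]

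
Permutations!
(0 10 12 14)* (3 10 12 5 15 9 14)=[12, 1, 2, 10, 4, 15, 6, 7, 8, 14, 5, 11, 3, 13, 0, 9]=(0 12 3 10 5 15 9 14)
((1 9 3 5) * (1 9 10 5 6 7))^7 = (10)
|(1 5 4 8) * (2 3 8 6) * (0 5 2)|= 4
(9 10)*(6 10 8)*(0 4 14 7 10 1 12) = (0 4 14 7 10 9 8 6 1 12) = [4, 12, 2, 3, 14, 5, 1, 10, 6, 8, 9, 11, 0, 13, 7]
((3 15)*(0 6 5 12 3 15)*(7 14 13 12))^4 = (15)(0 14)(3 7)(5 12)(6 13)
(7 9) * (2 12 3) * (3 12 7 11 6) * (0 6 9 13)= (0 6 3 2 7 13)(9 11)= [6, 1, 7, 2, 4, 5, 3, 13, 8, 11, 10, 9, 12, 0]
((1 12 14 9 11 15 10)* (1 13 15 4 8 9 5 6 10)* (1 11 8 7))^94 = (1 13 12 15 14 11 5 4 6 7 10)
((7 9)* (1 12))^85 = (1 12)(7 9)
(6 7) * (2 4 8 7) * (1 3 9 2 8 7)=(1 3 9 2 4 7 6 8)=[0, 3, 4, 9, 7, 5, 8, 6, 1, 2]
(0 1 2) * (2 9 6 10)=(0 1 9 6 10 2)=[1, 9, 0, 3, 4, 5, 10, 7, 8, 6, 2]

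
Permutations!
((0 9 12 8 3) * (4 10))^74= ((0 9 12 8 3)(4 10))^74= (0 3 8 12 9)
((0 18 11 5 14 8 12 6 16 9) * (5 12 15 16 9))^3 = ((0 18 11 12 6 9)(5 14 8 15 16))^3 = (0 12)(5 15 14 16 8)(6 18)(9 11)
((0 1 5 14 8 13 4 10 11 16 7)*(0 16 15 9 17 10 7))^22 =(0 8 16 14 7 5 4 1 13)(9 10 15 17 11)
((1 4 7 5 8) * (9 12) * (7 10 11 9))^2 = (1 10 9 7 8 4 11 12 5)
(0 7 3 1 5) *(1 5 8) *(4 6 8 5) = (0 7 3 4 6 8 1 5) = [7, 5, 2, 4, 6, 0, 8, 3, 1]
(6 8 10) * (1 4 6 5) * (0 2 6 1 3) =(0 2 6 8 10 5 3)(1 4) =[2, 4, 6, 0, 1, 3, 8, 7, 10, 9, 5]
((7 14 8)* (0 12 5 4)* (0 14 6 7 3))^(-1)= (0 3 8 14 4 5 12)(6 7)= ((0 12 5 4 14 8 3)(6 7))^(-1)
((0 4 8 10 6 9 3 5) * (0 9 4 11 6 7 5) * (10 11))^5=((0 10 7 5 9 3)(4 8 11 6))^5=(0 3 9 5 7 10)(4 8 11 6)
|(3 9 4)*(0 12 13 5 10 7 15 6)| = |(0 12 13 5 10 7 15 6)(3 9 4)| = 24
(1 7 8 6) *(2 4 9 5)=(1 7 8 6)(2 4 9 5)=[0, 7, 4, 3, 9, 2, 1, 8, 6, 5]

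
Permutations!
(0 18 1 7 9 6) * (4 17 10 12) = (0 18 1 7 9 6)(4 17 10 12) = [18, 7, 2, 3, 17, 5, 0, 9, 8, 6, 12, 11, 4, 13, 14, 15, 16, 10, 1]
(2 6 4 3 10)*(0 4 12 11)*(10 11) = (0 4 3 11)(2 6 12 10) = [4, 1, 6, 11, 3, 5, 12, 7, 8, 9, 2, 0, 10]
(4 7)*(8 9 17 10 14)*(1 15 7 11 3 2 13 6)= (1 15 7 4 11 3 2 13 6)(8 9 17 10 14)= [0, 15, 13, 2, 11, 5, 1, 4, 9, 17, 14, 3, 12, 6, 8, 7, 16, 10]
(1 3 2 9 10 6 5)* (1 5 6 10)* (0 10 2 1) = [10, 3, 9, 1, 4, 5, 6, 7, 8, 0, 2] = (0 10 2 9)(1 3)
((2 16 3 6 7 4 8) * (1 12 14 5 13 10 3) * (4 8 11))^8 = (1 7 13)(2 3 14)(5 16 6)(8 10 12) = ((1 12 14 5 13 10 3 6 7 8 2 16)(4 11))^8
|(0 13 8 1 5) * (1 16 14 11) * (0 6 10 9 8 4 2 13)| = 9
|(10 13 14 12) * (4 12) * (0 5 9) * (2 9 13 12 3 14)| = 30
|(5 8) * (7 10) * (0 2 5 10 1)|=7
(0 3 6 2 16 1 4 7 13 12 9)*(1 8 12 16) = (0 3 6 2 1 4 7 13 16 8 12 9) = [3, 4, 1, 6, 7, 5, 2, 13, 12, 0, 10, 11, 9, 16, 14, 15, 8]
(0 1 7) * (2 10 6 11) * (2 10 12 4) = (0 1 7)(2 12 4)(6 11 10) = [1, 7, 12, 3, 2, 5, 11, 0, 8, 9, 6, 10, 4]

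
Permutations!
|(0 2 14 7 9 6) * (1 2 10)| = 8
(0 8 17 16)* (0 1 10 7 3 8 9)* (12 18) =(0 9)(1 10 7 3 8 17 16)(12 18) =[9, 10, 2, 8, 4, 5, 6, 3, 17, 0, 7, 11, 18, 13, 14, 15, 1, 16, 12]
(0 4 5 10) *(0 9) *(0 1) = (0 4 5 10 9 1) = [4, 0, 2, 3, 5, 10, 6, 7, 8, 1, 9]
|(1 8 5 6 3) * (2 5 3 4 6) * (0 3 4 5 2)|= |(0 3 1 8 4 6 5)|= 7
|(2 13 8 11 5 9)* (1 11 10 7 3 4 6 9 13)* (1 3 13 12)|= |(1 11 5 12)(2 3 4 6 9)(7 13 8 10)|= 20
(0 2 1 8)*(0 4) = (0 2 1 8 4) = [2, 8, 1, 3, 0, 5, 6, 7, 4]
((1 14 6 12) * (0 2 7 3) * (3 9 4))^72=(14)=((0 2 7 9 4 3)(1 14 6 12))^72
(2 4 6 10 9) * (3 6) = [0, 1, 4, 6, 3, 5, 10, 7, 8, 2, 9] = (2 4 3 6 10 9)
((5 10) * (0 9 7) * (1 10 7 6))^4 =((0 9 6 1 10 5 7))^4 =(0 10 9 5 6 7 1)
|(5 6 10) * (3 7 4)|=|(3 7 4)(5 6 10)|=3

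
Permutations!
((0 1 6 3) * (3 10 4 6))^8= ((0 1 3)(4 6 10))^8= (0 3 1)(4 10 6)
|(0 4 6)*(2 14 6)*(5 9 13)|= |(0 4 2 14 6)(5 9 13)|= 15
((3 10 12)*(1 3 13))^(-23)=((1 3 10 12 13))^(-23)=(1 10 13 3 12)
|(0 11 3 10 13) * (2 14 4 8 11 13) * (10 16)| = 8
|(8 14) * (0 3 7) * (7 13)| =|(0 3 13 7)(8 14)| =4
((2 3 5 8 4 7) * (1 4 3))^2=((1 4 7 2)(3 5 8))^2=(1 7)(2 4)(3 8 5)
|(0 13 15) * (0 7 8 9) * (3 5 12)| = |(0 13 15 7 8 9)(3 5 12)| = 6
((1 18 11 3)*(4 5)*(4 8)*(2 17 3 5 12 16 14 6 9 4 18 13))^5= ((1 13 2 17 3)(4 12 16 14 6 9)(5 8 18 11))^5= (4 9 6 14 16 12)(5 8 18 11)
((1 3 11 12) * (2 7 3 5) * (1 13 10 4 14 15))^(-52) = (1 10 3)(2 14 12)(4 11 5)(7 15 13)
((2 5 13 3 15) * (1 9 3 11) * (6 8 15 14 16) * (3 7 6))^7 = ((1 9 7 6 8 15 2 5 13 11)(3 14 16))^7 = (1 5 8 9 13 15 7 11 2 6)(3 14 16)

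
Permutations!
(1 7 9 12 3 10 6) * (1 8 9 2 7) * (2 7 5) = (2 5)(3 10 6 8 9 12) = [0, 1, 5, 10, 4, 2, 8, 7, 9, 12, 6, 11, 3]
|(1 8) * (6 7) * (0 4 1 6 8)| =|(0 4 1)(6 7 8)| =3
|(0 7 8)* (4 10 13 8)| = |(0 7 4 10 13 8)| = 6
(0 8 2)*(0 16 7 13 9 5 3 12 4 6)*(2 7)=(0 8 7 13 9 5 3 12 4 6)(2 16)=[8, 1, 16, 12, 6, 3, 0, 13, 7, 5, 10, 11, 4, 9, 14, 15, 2]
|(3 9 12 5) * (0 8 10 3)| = |(0 8 10 3 9 12 5)| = 7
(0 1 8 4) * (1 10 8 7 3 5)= (0 10 8 4)(1 7 3 5)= [10, 7, 2, 5, 0, 1, 6, 3, 4, 9, 8]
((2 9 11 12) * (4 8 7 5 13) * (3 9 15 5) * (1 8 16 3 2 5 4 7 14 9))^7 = (1 13)(2 14)(3 5)(4 11)(7 8)(9 15)(12 16)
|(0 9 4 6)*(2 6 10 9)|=3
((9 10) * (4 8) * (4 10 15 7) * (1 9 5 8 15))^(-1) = (1 9)(4 7 15)(5 10 8)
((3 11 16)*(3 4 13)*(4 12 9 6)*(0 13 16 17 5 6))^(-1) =(0 9 12 16 4 6 5 17 11 3 13)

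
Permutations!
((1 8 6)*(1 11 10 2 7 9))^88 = (11)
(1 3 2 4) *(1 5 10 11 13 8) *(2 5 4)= [0, 3, 2, 5, 4, 10, 6, 7, 1, 9, 11, 13, 12, 8]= (1 3 5 10 11 13 8)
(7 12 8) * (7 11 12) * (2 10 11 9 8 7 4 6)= (2 10 11 12 7 4 6)(8 9)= [0, 1, 10, 3, 6, 5, 2, 4, 9, 8, 11, 12, 7]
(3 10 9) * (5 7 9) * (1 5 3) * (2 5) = (1 2 5 7 9)(3 10) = [0, 2, 5, 10, 4, 7, 6, 9, 8, 1, 3]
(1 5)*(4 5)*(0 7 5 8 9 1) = (0 7 5)(1 4 8 9) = [7, 4, 2, 3, 8, 0, 6, 5, 9, 1]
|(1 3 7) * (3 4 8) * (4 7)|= 6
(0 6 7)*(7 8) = (0 6 8 7) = [6, 1, 2, 3, 4, 5, 8, 0, 7]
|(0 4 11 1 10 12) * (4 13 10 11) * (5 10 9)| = 6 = |(0 13 9 5 10 12)(1 11)|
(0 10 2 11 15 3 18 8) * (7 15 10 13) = (0 13 7 15 3 18 8)(2 11 10) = [13, 1, 11, 18, 4, 5, 6, 15, 0, 9, 2, 10, 12, 7, 14, 3, 16, 17, 8]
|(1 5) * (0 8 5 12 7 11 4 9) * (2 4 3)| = |(0 8 5 1 12 7 11 3 2 4 9)| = 11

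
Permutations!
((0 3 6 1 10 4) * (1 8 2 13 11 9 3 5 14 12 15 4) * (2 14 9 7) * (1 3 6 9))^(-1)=((0 5 1 10 3 9 6 8 14 12 15 4)(2 13 11 7))^(-1)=(0 4 15 12 14 8 6 9 3 10 1 5)(2 7 11 13)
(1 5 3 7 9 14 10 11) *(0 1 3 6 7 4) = (0 1 5 6 7 9 14 10 11 3 4) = [1, 5, 2, 4, 0, 6, 7, 9, 8, 14, 11, 3, 12, 13, 10]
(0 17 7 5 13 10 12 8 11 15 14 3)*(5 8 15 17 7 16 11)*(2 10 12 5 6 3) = (0 7 8 6 3)(2 10 5 13 12 15 14)(11 17 16) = [7, 1, 10, 0, 4, 13, 3, 8, 6, 9, 5, 17, 15, 12, 2, 14, 11, 16]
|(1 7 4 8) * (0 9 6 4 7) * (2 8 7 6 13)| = |(0 9 13 2 8 1)(4 7 6)| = 6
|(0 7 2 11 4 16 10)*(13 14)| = 14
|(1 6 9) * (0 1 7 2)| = 6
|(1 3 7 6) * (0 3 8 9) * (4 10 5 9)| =10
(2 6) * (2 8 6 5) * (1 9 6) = (1 9 6 8)(2 5) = [0, 9, 5, 3, 4, 2, 8, 7, 1, 6]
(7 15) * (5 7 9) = [0, 1, 2, 3, 4, 7, 6, 15, 8, 5, 10, 11, 12, 13, 14, 9] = (5 7 15 9)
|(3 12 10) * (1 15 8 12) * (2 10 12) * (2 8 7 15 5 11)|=|(1 5 11 2 10 3)(7 15)|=6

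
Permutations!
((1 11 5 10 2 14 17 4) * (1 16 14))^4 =(17)(1 2 10 5 11)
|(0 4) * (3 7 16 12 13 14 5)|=|(0 4)(3 7 16 12 13 14 5)|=14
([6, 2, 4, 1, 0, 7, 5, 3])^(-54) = (0 5 3 2)(1 4 6 7)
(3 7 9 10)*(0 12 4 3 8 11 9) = (0 12 4 3 7)(8 11 9 10) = [12, 1, 2, 7, 3, 5, 6, 0, 11, 10, 8, 9, 4]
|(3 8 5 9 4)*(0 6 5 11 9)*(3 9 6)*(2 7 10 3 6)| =6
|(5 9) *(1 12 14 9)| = 5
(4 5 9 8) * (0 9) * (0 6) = (0 9 8 4 5 6) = [9, 1, 2, 3, 5, 6, 0, 7, 4, 8]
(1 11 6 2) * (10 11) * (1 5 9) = (1 10 11 6 2 5 9) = [0, 10, 5, 3, 4, 9, 2, 7, 8, 1, 11, 6]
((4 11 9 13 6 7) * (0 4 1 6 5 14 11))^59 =(0 4)(1 7 6)(5 13 9 11 14)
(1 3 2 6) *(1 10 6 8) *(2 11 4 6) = (1 3 11 4 6 10 2 8) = [0, 3, 8, 11, 6, 5, 10, 7, 1, 9, 2, 4]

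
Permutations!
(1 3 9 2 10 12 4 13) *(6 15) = (1 3 9 2 10 12 4 13)(6 15) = [0, 3, 10, 9, 13, 5, 15, 7, 8, 2, 12, 11, 4, 1, 14, 6]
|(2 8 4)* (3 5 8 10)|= |(2 10 3 5 8 4)|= 6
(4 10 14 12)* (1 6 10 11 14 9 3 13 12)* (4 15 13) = [0, 6, 2, 4, 11, 5, 10, 7, 8, 3, 9, 14, 15, 12, 1, 13] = (1 6 10 9 3 4 11 14)(12 15 13)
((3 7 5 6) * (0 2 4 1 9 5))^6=((0 2 4 1 9 5 6 3 7))^6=(0 6 1)(2 3 9)(4 7 5)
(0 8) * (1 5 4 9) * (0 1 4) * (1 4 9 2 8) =[1, 5, 8, 3, 2, 0, 6, 7, 4, 9] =(9)(0 1 5)(2 8 4)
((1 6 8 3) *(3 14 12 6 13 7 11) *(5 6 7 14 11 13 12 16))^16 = (1 16 3 14 11 13 8 7 6 12 5)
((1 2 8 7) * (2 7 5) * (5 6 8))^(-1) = (1 7)(2 5)(6 8)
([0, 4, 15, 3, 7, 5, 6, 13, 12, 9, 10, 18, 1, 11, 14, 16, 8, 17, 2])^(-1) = (1 12 8 16 15 2 18 11 13 7 4)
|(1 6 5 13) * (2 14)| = 4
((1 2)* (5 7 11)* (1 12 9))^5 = ((1 2 12 9)(5 7 11))^5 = (1 2 12 9)(5 11 7)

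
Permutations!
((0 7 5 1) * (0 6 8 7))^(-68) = (1 8 5 6 7)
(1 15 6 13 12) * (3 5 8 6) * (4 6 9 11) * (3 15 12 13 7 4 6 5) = (15)(1 12)(4 5 8 9 11 6 7) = [0, 12, 2, 3, 5, 8, 7, 4, 9, 11, 10, 6, 1, 13, 14, 15]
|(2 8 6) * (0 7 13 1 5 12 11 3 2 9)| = |(0 7 13 1 5 12 11 3 2 8 6 9)| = 12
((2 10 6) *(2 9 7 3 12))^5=((2 10 6 9 7 3 12))^5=(2 3 9 10 12 7 6)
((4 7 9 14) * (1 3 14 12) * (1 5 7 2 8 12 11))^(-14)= (1 7 8 14 11 5 2 3 9 12 4)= ((1 3 14 4 2 8 12 5 7 9 11))^(-14)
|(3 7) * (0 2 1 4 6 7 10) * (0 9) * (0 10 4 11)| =4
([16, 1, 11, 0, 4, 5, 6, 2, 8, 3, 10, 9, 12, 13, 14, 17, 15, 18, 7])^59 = [3, 1, 7, 9, 4, 5, 6, 18, 8, 11, 10, 2, 12, 13, 14, 16, 0, 15, 17]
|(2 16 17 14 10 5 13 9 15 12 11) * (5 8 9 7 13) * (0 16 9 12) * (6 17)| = 12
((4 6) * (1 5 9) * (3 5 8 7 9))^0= (9)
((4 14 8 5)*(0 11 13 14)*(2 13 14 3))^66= ((0 11 14 8 5 4)(2 13 3))^66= (14)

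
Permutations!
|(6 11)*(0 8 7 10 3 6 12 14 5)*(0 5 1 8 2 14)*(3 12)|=24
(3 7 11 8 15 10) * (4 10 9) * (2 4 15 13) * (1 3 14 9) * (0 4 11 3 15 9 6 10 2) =(0 4 2 11 8 13)(1 15)(3 7)(6 10 14) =[4, 15, 11, 7, 2, 5, 10, 3, 13, 9, 14, 8, 12, 0, 6, 1]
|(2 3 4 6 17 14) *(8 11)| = |(2 3 4 6 17 14)(8 11)| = 6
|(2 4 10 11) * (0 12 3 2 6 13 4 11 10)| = |(0 12 3 2 11 6 13 4)| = 8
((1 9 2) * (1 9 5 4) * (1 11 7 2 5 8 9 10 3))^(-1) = (1 3 10 2 7 11 4 5 9 8)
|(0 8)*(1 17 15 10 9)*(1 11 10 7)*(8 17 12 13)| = |(0 17 15 7 1 12 13 8)(9 11 10)| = 24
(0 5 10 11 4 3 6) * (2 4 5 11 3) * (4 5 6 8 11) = [4, 1, 5, 8, 2, 10, 0, 7, 11, 9, 3, 6] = (0 4 2 5 10 3 8 11 6)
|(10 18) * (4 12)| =2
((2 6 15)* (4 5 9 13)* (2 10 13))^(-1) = (2 9 5 4 13 10 15 6)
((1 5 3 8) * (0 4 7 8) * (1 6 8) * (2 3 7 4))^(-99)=((0 2 3)(1 5 7)(6 8))^(-99)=(6 8)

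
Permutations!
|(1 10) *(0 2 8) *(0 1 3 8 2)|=|(1 10 3 8)|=4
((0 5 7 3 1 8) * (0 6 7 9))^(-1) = (0 9 5)(1 3 7 6 8)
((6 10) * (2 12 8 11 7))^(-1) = ((2 12 8 11 7)(6 10))^(-1) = (2 7 11 8 12)(6 10)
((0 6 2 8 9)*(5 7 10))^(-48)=((0 6 2 8 9)(5 7 10))^(-48)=(10)(0 2 9 6 8)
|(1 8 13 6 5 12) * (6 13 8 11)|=5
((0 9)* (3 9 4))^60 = (9)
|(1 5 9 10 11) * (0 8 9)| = 7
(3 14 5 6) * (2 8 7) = (2 8 7)(3 14 5 6) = [0, 1, 8, 14, 4, 6, 3, 2, 7, 9, 10, 11, 12, 13, 5]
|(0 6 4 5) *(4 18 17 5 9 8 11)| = 20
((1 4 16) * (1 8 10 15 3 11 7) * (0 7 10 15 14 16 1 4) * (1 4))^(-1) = (0 1 7)(3 15 8 16 14 10 11)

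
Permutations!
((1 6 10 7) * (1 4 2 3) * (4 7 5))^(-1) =((1 6 10 5 4 2 3))^(-1) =(1 3 2 4 5 10 6)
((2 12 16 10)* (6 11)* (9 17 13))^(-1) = (2 10 16 12)(6 11)(9 13 17)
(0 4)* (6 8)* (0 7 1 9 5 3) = (0 4 7 1 9 5 3)(6 8) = [4, 9, 2, 0, 7, 3, 8, 1, 6, 5]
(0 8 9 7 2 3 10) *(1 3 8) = (0 1 3 10)(2 8 9 7) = [1, 3, 8, 10, 4, 5, 6, 2, 9, 7, 0]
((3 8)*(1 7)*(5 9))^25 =((1 7)(3 8)(5 9))^25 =(1 7)(3 8)(5 9)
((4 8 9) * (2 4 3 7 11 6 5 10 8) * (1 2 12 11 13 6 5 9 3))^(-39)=((1 2 4 12 11 5 10 8 3 7 13 6 9))^(-39)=(13)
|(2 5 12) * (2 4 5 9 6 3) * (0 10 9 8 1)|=24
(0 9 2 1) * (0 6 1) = [9, 6, 0, 3, 4, 5, 1, 7, 8, 2] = (0 9 2)(1 6)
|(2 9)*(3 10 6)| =|(2 9)(3 10 6)| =6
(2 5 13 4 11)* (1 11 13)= (1 11 2 5)(4 13)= [0, 11, 5, 3, 13, 1, 6, 7, 8, 9, 10, 2, 12, 4]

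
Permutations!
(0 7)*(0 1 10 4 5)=(0 7 1 10 4 5)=[7, 10, 2, 3, 5, 0, 6, 1, 8, 9, 4]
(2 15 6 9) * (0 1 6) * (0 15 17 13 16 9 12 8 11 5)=(0 1 6 12 8 11 5)(2 17 13 16 9)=[1, 6, 17, 3, 4, 0, 12, 7, 11, 2, 10, 5, 8, 16, 14, 15, 9, 13]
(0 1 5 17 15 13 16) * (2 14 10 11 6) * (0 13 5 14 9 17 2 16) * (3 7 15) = (0 1 14 10 11 6 16 13)(2 9 17 3 7 15 5) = [1, 14, 9, 7, 4, 2, 16, 15, 8, 17, 11, 6, 12, 0, 10, 5, 13, 3]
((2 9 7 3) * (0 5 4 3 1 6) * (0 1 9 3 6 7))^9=((0 5 4 6 1 7 9)(2 3))^9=(0 4 1 9 5 6 7)(2 3)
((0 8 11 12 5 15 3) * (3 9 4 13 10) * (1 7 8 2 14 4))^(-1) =((0 2 14 4 13 10 3)(1 7 8 11 12 5 15 9))^(-1) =(0 3 10 13 4 14 2)(1 9 15 5 12 11 8 7)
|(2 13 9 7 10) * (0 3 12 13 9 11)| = |(0 3 12 13 11)(2 9 7 10)| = 20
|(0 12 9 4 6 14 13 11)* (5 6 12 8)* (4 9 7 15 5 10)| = 12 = |(0 8 10 4 12 7 15 5 6 14 13 11)|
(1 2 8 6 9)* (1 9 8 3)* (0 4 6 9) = (0 4 6 8 9)(1 2 3) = [4, 2, 3, 1, 6, 5, 8, 7, 9, 0]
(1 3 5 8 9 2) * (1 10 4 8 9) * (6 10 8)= (1 3 5 9 2 8)(4 6 10)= [0, 3, 8, 5, 6, 9, 10, 7, 1, 2, 4]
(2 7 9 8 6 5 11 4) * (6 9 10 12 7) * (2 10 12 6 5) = (2 5 11 4 10 6)(7 12)(8 9) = [0, 1, 5, 3, 10, 11, 2, 12, 9, 8, 6, 4, 7]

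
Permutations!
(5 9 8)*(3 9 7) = (3 9 8 5 7) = [0, 1, 2, 9, 4, 7, 6, 3, 5, 8]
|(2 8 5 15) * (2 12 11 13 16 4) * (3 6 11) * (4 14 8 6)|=|(2 6 11 13 16 14 8 5 15 12 3 4)|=12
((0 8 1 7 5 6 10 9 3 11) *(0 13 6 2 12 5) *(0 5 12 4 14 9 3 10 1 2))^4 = (0 14 11 7 2 10 6)(1 8 9 13 5 4 3)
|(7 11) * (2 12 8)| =6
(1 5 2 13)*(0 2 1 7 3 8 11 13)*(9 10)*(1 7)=(0 2)(1 5 7 3 8 11 13)(9 10)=[2, 5, 0, 8, 4, 7, 6, 3, 11, 10, 9, 13, 12, 1]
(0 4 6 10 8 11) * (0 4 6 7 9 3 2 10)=(0 6)(2 10 8 11 4 7 9 3)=[6, 1, 10, 2, 7, 5, 0, 9, 11, 3, 8, 4]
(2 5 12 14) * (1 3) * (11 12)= (1 3)(2 5 11 12 14)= [0, 3, 5, 1, 4, 11, 6, 7, 8, 9, 10, 12, 14, 13, 2]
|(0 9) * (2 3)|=2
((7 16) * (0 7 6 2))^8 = ((0 7 16 6 2))^8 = (0 6 7 2 16)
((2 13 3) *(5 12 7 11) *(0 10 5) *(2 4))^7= ((0 10 5 12 7 11)(2 13 3 4))^7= (0 10 5 12 7 11)(2 4 3 13)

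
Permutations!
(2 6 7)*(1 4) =(1 4)(2 6 7) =[0, 4, 6, 3, 1, 5, 7, 2]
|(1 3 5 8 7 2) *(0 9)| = 6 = |(0 9)(1 3 5 8 7 2)|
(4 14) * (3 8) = (3 8)(4 14) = [0, 1, 2, 8, 14, 5, 6, 7, 3, 9, 10, 11, 12, 13, 4]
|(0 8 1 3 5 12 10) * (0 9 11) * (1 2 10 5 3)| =|(0 8 2 10 9 11)(5 12)| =6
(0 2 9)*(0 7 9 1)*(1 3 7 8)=(0 2 3 7 9 8 1)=[2, 0, 3, 7, 4, 5, 6, 9, 1, 8]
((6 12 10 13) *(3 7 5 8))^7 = (3 8 5 7)(6 13 10 12) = ((3 7 5 8)(6 12 10 13))^7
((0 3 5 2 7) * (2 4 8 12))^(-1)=(0 7 2 12 8 4 5 3)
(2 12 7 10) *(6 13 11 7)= (2 12 6 13 11 7 10)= [0, 1, 12, 3, 4, 5, 13, 10, 8, 9, 2, 7, 6, 11]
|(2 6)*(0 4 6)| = |(0 4 6 2)| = 4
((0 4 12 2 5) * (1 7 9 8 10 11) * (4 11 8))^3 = (0 7 12)(1 4 5)(2 11 9)(8 10)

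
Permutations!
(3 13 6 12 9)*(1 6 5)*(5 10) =[0, 6, 2, 13, 4, 1, 12, 7, 8, 3, 5, 11, 9, 10] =(1 6 12 9 3 13 10 5)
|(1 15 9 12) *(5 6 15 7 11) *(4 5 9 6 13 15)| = 5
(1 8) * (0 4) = (0 4)(1 8) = [4, 8, 2, 3, 0, 5, 6, 7, 1]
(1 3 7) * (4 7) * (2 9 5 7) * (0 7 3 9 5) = (0 7 1 9)(2 5 3 4) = [7, 9, 5, 4, 2, 3, 6, 1, 8, 0]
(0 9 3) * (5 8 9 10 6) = (0 10 6 5 8 9 3) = [10, 1, 2, 0, 4, 8, 5, 7, 9, 3, 6]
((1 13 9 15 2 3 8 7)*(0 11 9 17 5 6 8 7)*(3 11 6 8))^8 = ((0 6 3 7 1 13 17 5 8)(2 11 9 15))^8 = (0 8 5 17 13 1 7 3 6)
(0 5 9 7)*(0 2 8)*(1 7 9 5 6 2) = (9)(0 6 2 8)(1 7) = [6, 7, 8, 3, 4, 5, 2, 1, 0, 9]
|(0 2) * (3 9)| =|(0 2)(3 9)| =2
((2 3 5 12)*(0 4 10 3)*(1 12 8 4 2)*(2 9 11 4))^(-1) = ((0 9 11 4 10 3 5 8 2)(1 12))^(-1) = (0 2 8 5 3 10 4 11 9)(1 12)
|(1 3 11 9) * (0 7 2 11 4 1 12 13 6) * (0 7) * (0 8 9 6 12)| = 12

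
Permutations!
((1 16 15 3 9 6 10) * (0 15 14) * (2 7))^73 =((0 15 3 9 6 10 1 16 14)(2 7))^73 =(0 15 3 9 6 10 1 16 14)(2 7)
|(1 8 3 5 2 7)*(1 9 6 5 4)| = |(1 8 3 4)(2 7 9 6 5)| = 20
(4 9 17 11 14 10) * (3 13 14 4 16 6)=(3 13 14 10 16 6)(4 9 17 11)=[0, 1, 2, 13, 9, 5, 3, 7, 8, 17, 16, 4, 12, 14, 10, 15, 6, 11]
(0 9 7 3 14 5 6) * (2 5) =(0 9 7 3 14 2 5 6) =[9, 1, 5, 14, 4, 6, 0, 3, 8, 7, 10, 11, 12, 13, 2]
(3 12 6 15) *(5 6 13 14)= [0, 1, 2, 12, 4, 6, 15, 7, 8, 9, 10, 11, 13, 14, 5, 3]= (3 12 13 14 5 6 15)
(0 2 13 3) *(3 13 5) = (13)(0 2 5 3) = [2, 1, 5, 0, 4, 3, 6, 7, 8, 9, 10, 11, 12, 13]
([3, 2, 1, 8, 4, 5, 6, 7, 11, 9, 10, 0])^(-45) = (0 11 8 3)(1 2)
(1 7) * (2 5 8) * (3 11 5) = (1 7)(2 3 11 5 8) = [0, 7, 3, 11, 4, 8, 6, 1, 2, 9, 10, 5]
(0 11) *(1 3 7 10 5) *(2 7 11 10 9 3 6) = (0 10 5 1 6 2 7 9 3 11) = [10, 6, 7, 11, 4, 1, 2, 9, 8, 3, 5, 0]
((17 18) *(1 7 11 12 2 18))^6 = ((1 7 11 12 2 18 17))^6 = (1 17 18 2 12 11 7)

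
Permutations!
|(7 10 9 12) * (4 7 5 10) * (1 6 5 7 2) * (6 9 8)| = |(1 9 12 7 4 2)(5 10 8 6)| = 12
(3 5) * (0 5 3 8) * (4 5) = (0 4 5 8) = [4, 1, 2, 3, 5, 8, 6, 7, 0]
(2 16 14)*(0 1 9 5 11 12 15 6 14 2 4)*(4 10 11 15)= (0 1 9 5 15 6 14 10 11 12 4)(2 16)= [1, 9, 16, 3, 0, 15, 14, 7, 8, 5, 11, 12, 4, 13, 10, 6, 2]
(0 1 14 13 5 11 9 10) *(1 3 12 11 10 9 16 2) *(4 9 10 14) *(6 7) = (0 3 12 11 16 2 1 4 9 10)(5 14 13)(6 7) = [3, 4, 1, 12, 9, 14, 7, 6, 8, 10, 0, 16, 11, 5, 13, 15, 2]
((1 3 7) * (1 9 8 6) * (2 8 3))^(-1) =((1 2 8 6)(3 7 9))^(-1) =(1 6 8 2)(3 9 7)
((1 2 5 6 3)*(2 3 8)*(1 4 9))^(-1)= ((1 3 4 9)(2 5 6 8))^(-1)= (1 9 4 3)(2 8 6 5)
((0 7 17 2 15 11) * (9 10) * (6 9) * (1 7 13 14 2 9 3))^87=(0 2)(1 9 3 17 6 7 10)(11 14)(13 15)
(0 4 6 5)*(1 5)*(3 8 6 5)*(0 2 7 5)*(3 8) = [4, 8, 7, 3, 0, 2, 1, 5, 6] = (0 4)(1 8 6)(2 7 5)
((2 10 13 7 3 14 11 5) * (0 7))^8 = (0 13 10 2 5 11 14 3 7)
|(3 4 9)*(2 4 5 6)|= 6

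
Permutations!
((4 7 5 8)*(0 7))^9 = ((0 7 5 8 4))^9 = (0 4 8 5 7)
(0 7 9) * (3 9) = (0 7 3 9) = [7, 1, 2, 9, 4, 5, 6, 3, 8, 0]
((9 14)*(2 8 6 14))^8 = (2 14 8 9 6)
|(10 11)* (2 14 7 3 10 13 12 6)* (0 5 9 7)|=12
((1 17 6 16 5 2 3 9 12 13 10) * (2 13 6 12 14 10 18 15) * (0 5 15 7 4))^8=((0 5 13 18 7 4)(1 17 12 6 16 15 2 3 9 14 10))^8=(0 13 7)(1 9 15 12 10 3 16 17 14 2 6)(4 5 18)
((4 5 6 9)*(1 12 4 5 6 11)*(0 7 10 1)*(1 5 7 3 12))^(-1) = (0 11 5 10 7 9 6 4 12 3)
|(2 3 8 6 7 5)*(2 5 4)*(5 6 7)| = |(2 3 8 7 4)(5 6)| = 10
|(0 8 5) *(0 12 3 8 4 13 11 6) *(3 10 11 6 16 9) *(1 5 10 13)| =42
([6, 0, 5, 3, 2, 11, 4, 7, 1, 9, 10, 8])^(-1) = (0 1 8 11 5 2 4 6)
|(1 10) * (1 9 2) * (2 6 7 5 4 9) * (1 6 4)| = 6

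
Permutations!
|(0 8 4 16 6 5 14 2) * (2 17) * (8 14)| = 20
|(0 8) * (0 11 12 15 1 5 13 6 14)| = |(0 8 11 12 15 1 5 13 6 14)| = 10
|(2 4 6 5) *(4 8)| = 5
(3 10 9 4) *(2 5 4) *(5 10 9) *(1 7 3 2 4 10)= (1 7 3 9 4 2)(5 10)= [0, 7, 1, 9, 2, 10, 6, 3, 8, 4, 5]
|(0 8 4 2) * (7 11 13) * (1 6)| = |(0 8 4 2)(1 6)(7 11 13)| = 12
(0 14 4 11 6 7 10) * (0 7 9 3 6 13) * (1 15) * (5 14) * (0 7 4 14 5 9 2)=(0 9 3 6 2)(1 15)(4 11 13 7 10)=[9, 15, 0, 6, 11, 5, 2, 10, 8, 3, 4, 13, 12, 7, 14, 1]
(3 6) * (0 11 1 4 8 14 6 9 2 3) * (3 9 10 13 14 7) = (0 11 1 4 8 7 3 10 13 14 6)(2 9) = [11, 4, 9, 10, 8, 5, 0, 3, 7, 2, 13, 1, 12, 14, 6]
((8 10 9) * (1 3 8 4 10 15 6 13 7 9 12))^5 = ((1 3 8 15 6 13 7 9 4 10 12))^5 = (1 13 12 6 10 15 4 8 9 3 7)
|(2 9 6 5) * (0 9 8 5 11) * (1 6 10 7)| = 21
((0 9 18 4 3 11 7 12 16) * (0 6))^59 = ((0 9 18 4 3 11 7 12 16 6))^59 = (0 6 16 12 7 11 3 4 18 9)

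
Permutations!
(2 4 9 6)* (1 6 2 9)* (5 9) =(1 6 5 9 2 4) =[0, 6, 4, 3, 1, 9, 5, 7, 8, 2]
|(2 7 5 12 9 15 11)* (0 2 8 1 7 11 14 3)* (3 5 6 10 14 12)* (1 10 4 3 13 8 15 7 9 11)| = 120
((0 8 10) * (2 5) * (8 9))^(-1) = (0 10 8 9)(2 5)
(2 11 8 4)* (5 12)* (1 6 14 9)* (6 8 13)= [0, 8, 11, 3, 2, 12, 14, 7, 4, 1, 10, 13, 5, 6, 9]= (1 8 4 2 11 13 6 14 9)(5 12)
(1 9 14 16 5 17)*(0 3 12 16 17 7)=(0 3 12 16 5 7)(1 9 14 17)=[3, 9, 2, 12, 4, 7, 6, 0, 8, 14, 10, 11, 16, 13, 17, 15, 5, 1]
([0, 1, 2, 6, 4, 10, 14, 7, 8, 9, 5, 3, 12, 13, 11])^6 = [0, 1, 2, 14, 4, 5, 11, 7, 8, 9, 10, 6, 12, 13, 3]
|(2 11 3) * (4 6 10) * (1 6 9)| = 15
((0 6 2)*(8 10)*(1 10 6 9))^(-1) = ((0 9 1 10 8 6 2))^(-1) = (0 2 6 8 10 1 9)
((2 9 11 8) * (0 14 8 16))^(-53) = ((0 14 8 2 9 11 16))^(-53) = (0 2 16 8 11 14 9)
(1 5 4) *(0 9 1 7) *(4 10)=(0 9 1 5 10 4 7)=[9, 5, 2, 3, 7, 10, 6, 0, 8, 1, 4]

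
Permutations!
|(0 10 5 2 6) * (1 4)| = 10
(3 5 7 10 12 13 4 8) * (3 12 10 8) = [0, 1, 2, 5, 3, 7, 6, 8, 12, 9, 10, 11, 13, 4] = (3 5 7 8 12 13 4)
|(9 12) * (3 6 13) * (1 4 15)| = 6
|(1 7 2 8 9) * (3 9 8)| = 5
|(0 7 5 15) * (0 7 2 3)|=|(0 2 3)(5 15 7)|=3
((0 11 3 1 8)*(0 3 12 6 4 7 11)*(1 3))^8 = ((1 8)(4 7 11 12 6))^8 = (4 12 7 6 11)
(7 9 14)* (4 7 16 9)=(4 7)(9 14 16)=[0, 1, 2, 3, 7, 5, 6, 4, 8, 14, 10, 11, 12, 13, 16, 15, 9]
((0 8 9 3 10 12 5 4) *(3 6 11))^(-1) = (0 4 5 12 10 3 11 6 9 8) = ((0 8 9 6 11 3 10 12 5 4))^(-1)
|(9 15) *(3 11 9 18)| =5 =|(3 11 9 15 18)|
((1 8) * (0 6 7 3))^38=(8)(0 7)(3 6)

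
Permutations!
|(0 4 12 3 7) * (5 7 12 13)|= 10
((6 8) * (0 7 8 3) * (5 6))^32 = ((0 7 8 5 6 3))^32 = (0 8 6)(3 7 5)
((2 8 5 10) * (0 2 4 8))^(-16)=((0 2)(4 8 5 10))^(-16)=(10)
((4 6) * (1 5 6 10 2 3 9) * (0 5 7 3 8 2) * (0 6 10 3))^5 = (0 3 5 9 10 1 6 7 4)(2 8) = ((0 5 10 6 4 3 9 1 7)(2 8))^5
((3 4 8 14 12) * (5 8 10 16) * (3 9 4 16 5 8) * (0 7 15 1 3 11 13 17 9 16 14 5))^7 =((0 7 15 1 3 14 12 16 8 5 11 13 17 9 4 10))^7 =(0 16 4 14 17 1 11 7 8 10 12 9 3 13 15 5)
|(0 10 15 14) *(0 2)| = 5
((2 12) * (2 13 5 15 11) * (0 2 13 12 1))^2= (0 1 2)(5 11)(13 15)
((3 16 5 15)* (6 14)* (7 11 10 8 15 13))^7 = (3 8 11 13 16 15 10 7 5)(6 14)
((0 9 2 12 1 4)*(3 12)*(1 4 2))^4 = ((0 9 1 2 3 12 4))^4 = (0 3 9 12 1 4 2)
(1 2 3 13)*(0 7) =[7, 2, 3, 13, 4, 5, 6, 0, 8, 9, 10, 11, 12, 1] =(0 7)(1 2 3 13)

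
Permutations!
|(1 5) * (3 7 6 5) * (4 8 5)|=|(1 3 7 6 4 8 5)|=7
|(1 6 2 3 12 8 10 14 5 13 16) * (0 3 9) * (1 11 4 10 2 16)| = |(0 3 12 8 2 9)(1 6 16 11 4 10 14 5 13)| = 18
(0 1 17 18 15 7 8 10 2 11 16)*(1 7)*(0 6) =(0 7 8 10 2 11 16 6)(1 17 18 15) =[7, 17, 11, 3, 4, 5, 0, 8, 10, 9, 2, 16, 12, 13, 14, 1, 6, 18, 15]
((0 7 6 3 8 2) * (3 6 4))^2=((0 7 4 3 8 2))^2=(0 4 8)(2 7 3)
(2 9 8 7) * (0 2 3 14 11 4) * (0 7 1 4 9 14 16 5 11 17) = (0 2 14 17)(1 4 7 3 16 5 11 9 8) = [2, 4, 14, 16, 7, 11, 6, 3, 1, 8, 10, 9, 12, 13, 17, 15, 5, 0]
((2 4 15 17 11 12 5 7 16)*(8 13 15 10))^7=(2 11 10 5 13 16 17 4 12 8 7 15)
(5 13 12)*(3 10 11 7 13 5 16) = [0, 1, 2, 10, 4, 5, 6, 13, 8, 9, 11, 7, 16, 12, 14, 15, 3] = (3 10 11 7 13 12 16)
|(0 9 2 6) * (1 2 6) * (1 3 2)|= 6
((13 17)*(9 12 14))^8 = (17)(9 14 12)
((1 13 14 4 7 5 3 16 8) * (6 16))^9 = ((1 13 14 4 7 5 3 6 16 8))^9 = (1 8 16 6 3 5 7 4 14 13)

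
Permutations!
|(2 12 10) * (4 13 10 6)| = 6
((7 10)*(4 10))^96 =(10)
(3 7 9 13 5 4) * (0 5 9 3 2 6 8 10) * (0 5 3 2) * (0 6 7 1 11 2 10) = (0 3 1 11 2 7 10 5 4 6 8)(9 13) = [3, 11, 7, 1, 6, 4, 8, 10, 0, 13, 5, 2, 12, 9]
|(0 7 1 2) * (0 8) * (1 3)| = 6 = |(0 7 3 1 2 8)|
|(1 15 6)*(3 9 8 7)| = 12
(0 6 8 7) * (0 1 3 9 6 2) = (0 2)(1 3 9 6 8 7) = [2, 3, 0, 9, 4, 5, 8, 1, 7, 6]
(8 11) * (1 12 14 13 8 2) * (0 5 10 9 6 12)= (0 5 10 9 6 12 14 13 8 11 2 1)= [5, 0, 1, 3, 4, 10, 12, 7, 11, 6, 9, 2, 14, 8, 13]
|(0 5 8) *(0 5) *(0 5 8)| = 2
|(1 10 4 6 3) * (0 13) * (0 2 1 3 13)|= |(1 10 4 6 13 2)|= 6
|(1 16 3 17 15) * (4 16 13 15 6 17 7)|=|(1 13 15)(3 7 4 16)(6 17)|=12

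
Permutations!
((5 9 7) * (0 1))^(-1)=((0 1)(5 9 7))^(-1)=(0 1)(5 7 9)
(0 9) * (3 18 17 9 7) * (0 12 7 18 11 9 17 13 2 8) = [18, 1, 8, 11, 4, 5, 6, 3, 0, 12, 10, 9, 7, 2, 14, 15, 16, 17, 13] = (0 18 13 2 8)(3 11 9 12 7)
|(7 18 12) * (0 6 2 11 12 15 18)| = 6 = |(0 6 2 11 12 7)(15 18)|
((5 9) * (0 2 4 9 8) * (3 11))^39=((0 2 4 9 5 8)(3 11))^39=(0 9)(2 5)(3 11)(4 8)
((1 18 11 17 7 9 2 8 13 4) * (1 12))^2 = ((1 18 11 17 7 9 2 8 13 4 12))^2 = (1 11 7 2 13 12 18 17 9 8 4)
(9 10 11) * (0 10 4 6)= [10, 1, 2, 3, 6, 5, 0, 7, 8, 4, 11, 9]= (0 10 11 9 4 6)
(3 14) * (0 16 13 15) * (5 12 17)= (0 16 13 15)(3 14)(5 12 17)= [16, 1, 2, 14, 4, 12, 6, 7, 8, 9, 10, 11, 17, 15, 3, 0, 13, 5]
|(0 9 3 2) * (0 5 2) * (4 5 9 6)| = |(0 6 4 5 2 9 3)| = 7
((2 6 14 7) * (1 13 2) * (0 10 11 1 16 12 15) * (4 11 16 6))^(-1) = ((0 10 16 12 15)(1 13 2 4 11)(6 14 7))^(-1) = (0 15 12 16 10)(1 11 4 2 13)(6 7 14)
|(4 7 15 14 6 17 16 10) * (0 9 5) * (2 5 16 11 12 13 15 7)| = 7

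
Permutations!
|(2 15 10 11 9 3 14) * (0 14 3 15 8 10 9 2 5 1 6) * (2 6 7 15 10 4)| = 30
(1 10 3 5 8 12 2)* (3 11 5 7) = (1 10 11 5 8 12 2)(3 7) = [0, 10, 1, 7, 4, 8, 6, 3, 12, 9, 11, 5, 2]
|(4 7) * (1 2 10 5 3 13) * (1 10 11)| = |(1 2 11)(3 13 10 5)(4 7)| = 12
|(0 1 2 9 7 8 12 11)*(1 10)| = |(0 10 1 2 9 7 8 12 11)| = 9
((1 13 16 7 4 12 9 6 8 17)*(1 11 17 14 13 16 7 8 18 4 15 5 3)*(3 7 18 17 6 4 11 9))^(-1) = (1 3 12 4 9 17 6 11 18 13 14 8 16)(5 15 7)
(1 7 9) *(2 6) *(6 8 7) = [0, 6, 8, 3, 4, 5, 2, 9, 7, 1] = (1 6 2 8 7 9)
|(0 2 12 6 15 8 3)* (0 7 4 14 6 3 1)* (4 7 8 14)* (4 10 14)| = 30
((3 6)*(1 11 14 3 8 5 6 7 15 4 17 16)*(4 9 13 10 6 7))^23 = ((1 11 14 3 4 17 16)(5 7 15 9 13 10 6 8))^23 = (1 14 4 16 11 3 17)(5 8 6 10 13 9 15 7)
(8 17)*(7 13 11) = (7 13 11)(8 17) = [0, 1, 2, 3, 4, 5, 6, 13, 17, 9, 10, 7, 12, 11, 14, 15, 16, 8]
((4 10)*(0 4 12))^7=(0 12 10 4)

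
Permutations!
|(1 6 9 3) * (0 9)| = |(0 9 3 1 6)| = 5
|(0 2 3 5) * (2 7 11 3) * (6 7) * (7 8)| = 7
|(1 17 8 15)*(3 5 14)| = 12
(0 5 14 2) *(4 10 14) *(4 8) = (0 5 8 4 10 14 2) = [5, 1, 0, 3, 10, 8, 6, 7, 4, 9, 14, 11, 12, 13, 2]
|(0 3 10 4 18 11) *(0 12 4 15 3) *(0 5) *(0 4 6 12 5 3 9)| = |(0 3 10 15 9)(4 18 11 5)(6 12)| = 20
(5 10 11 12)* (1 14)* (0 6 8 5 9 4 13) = [6, 14, 2, 3, 13, 10, 8, 7, 5, 4, 11, 12, 9, 0, 1] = (0 6 8 5 10 11 12 9 4 13)(1 14)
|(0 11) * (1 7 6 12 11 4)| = |(0 4 1 7 6 12 11)| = 7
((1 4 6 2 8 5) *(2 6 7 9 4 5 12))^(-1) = (1 5)(2 12 8)(4 9 7) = ((1 5)(2 8 12)(4 7 9))^(-1)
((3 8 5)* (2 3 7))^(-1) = (2 7 5 8 3)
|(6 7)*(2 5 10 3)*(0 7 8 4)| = |(0 7 6 8 4)(2 5 10 3)| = 20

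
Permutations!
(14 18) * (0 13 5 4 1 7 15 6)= (0 13 5 4 1 7 15 6)(14 18)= [13, 7, 2, 3, 1, 4, 0, 15, 8, 9, 10, 11, 12, 5, 18, 6, 16, 17, 14]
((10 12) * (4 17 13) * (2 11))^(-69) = (17)(2 11)(10 12)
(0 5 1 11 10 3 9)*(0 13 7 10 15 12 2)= (0 5 1 11 15 12 2)(3 9 13 7 10)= [5, 11, 0, 9, 4, 1, 6, 10, 8, 13, 3, 15, 2, 7, 14, 12]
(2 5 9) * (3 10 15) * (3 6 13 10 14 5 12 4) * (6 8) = [0, 1, 12, 14, 3, 9, 13, 7, 6, 2, 15, 11, 4, 10, 5, 8] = (2 12 4 3 14 5 9)(6 13 10 15 8)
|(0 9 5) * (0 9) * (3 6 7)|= |(3 6 7)(5 9)|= 6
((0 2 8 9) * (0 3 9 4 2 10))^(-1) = (0 10)(2 4 8)(3 9)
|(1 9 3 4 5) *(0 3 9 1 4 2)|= |(9)(0 3 2)(4 5)|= 6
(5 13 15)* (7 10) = (5 13 15)(7 10) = [0, 1, 2, 3, 4, 13, 6, 10, 8, 9, 7, 11, 12, 15, 14, 5]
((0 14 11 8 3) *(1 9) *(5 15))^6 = (15)(0 14 11 8 3)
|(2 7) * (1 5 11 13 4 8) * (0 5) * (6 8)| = 8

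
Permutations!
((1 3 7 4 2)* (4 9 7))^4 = ((1 3 4 2)(7 9))^4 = (9)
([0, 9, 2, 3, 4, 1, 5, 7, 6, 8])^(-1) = [0, 5, 2, 3, 4, 6, 8, 7, 9, 1]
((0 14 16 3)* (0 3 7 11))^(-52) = ((0 14 16 7 11))^(-52) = (0 7 14 11 16)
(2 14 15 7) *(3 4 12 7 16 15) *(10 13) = (2 14 3 4 12 7)(10 13)(15 16) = [0, 1, 14, 4, 12, 5, 6, 2, 8, 9, 13, 11, 7, 10, 3, 16, 15]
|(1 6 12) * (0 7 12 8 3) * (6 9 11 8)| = |(0 7 12 1 9 11 8 3)| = 8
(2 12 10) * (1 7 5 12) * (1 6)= (1 7 5 12 10 2 6)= [0, 7, 6, 3, 4, 12, 1, 5, 8, 9, 2, 11, 10]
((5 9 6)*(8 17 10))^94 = (5 9 6)(8 17 10)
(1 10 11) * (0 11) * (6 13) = [11, 10, 2, 3, 4, 5, 13, 7, 8, 9, 0, 1, 12, 6] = (0 11 1 10)(6 13)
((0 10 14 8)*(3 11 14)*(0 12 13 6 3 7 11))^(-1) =(0 3 6 13 12 8 14 11 7 10)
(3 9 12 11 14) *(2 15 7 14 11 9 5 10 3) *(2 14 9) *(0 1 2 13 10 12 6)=(0 1 2 15 7 9 6)(3 5 12 13 10)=[1, 2, 15, 5, 4, 12, 0, 9, 8, 6, 3, 11, 13, 10, 14, 7]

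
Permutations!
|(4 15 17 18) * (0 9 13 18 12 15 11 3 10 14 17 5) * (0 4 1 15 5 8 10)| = 15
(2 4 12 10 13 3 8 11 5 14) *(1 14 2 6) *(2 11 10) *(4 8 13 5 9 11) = [0, 14, 8, 13, 12, 4, 1, 7, 10, 11, 5, 9, 2, 3, 6] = (1 14 6)(2 8 10 5 4 12)(3 13)(9 11)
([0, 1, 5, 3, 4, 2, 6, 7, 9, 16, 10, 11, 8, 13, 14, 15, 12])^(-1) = (2 5)(8 12 16 9)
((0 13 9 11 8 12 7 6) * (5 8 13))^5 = ((0 5 8 12 7 6)(9 11 13))^5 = (0 6 7 12 8 5)(9 13 11)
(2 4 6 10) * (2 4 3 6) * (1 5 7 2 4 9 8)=(1 5 7 2 3 6 10 9 8)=[0, 5, 3, 6, 4, 7, 10, 2, 1, 8, 9]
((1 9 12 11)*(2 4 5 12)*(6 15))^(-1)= (1 11 12 5 4 2 9)(6 15)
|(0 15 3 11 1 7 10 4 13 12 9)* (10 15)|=|(0 10 4 13 12 9)(1 7 15 3 11)|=30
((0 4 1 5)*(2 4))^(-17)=(0 1 2 5 4)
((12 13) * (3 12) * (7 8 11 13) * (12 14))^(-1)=((3 14 12 7 8 11 13))^(-1)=(3 13 11 8 7 12 14)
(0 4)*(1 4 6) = (0 6 1 4) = [6, 4, 2, 3, 0, 5, 1]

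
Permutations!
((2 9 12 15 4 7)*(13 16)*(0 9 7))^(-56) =(16)(0 4 15 12 9)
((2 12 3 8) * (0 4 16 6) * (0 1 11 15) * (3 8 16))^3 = (0 16 11 4 6 15 3 1)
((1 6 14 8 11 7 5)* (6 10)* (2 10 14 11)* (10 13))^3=(1 2 6 5 8 10 7 14 13 11)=((1 14 8 2 13 10 6 11 7 5))^3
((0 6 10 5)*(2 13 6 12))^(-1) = ((0 12 2 13 6 10 5))^(-1) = (0 5 10 6 13 2 12)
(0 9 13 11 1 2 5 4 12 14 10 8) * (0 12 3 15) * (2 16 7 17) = (0 9 13 11 1 16 7 17 2 5 4 3 15)(8 12 14 10) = [9, 16, 5, 15, 3, 4, 6, 17, 12, 13, 8, 1, 14, 11, 10, 0, 7, 2]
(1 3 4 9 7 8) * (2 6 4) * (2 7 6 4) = (1 3 7 8)(2 4 9 6) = [0, 3, 4, 7, 9, 5, 2, 8, 1, 6]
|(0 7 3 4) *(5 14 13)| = 12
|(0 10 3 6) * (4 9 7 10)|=7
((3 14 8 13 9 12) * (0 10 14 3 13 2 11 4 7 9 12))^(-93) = ((0 10 14 8 2 11 4 7 9)(12 13))^(-93) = (0 4 8)(2 10 7)(9 11 14)(12 13)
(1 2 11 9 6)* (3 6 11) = (1 2 3 6)(9 11) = [0, 2, 3, 6, 4, 5, 1, 7, 8, 11, 10, 9]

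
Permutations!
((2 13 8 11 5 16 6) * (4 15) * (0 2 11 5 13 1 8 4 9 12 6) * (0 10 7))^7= (0 7 10 16 5 8 1 2)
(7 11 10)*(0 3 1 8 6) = (0 3 1 8 6)(7 11 10) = [3, 8, 2, 1, 4, 5, 0, 11, 6, 9, 7, 10]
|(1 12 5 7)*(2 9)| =|(1 12 5 7)(2 9)| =4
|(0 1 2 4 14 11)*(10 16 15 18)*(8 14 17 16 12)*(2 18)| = 40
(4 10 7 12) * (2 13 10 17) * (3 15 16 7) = (2 13 10 3 15 16 7 12 4 17) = [0, 1, 13, 15, 17, 5, 6, 12, 8, 9, 3, 11, 4, 10, 14, 16, 7, 2]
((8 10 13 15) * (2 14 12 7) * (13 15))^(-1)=(2 7 12 14)(8 15 10)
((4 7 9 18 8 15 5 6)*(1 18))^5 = (1 6 18 4 8 7 15 9 5)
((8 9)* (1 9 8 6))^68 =((1 9 6))^68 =(1 6 9)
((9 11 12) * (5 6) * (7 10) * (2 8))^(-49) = (2 8)(5 6)(7 10)(9 12 11)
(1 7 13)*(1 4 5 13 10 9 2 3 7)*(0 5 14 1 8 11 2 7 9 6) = [5, 8, 3, 9, 14, 13, 0, 10, 11, 7, 6, 2, 12, 4, 1] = (0 5 13 4 14 1 8 11 2 3 9 7 10 6)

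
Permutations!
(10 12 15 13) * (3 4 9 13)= [0, 1, 2, 4, 9, 5, 6, 7, 8, 13, 12, 11, 15, 10, 14, 3]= (3 4 9 13 10 12 15)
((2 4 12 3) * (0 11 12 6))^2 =(0 12 2 6 11 3 4)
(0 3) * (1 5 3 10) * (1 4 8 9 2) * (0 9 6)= (0 10 4 8 6)(1 5 3 9 2)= [10, 5, 1, 9, 8, 3, 0, 7, 6, 2, 4]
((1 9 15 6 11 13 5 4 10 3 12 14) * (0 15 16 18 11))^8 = (0 6 15)(1 10 11)(3 13 9)(4 18 14)(5 16 12)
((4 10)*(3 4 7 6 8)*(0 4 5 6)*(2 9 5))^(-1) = ((0 4 10 7)(2 9 5 6 8 3))^(-1) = (0 7 10 4)(2 3 8 6 5 9)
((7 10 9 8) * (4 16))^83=(4 16)(7 8 9 10)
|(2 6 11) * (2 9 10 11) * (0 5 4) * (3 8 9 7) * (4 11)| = 18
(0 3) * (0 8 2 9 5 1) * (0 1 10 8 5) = (0 3 5 10 8 2 9) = [3, 1, 9, 5, 4, 10, 6, 7, 2, 0, 8]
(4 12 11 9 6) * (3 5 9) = (3 5 9 6 4 12 11) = [0, 1, 2, 5, 12, 9, 4, 7, 8, 6, 10, 3, 11]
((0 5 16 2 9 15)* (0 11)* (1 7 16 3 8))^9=(0 15 2 7 8 5 11 9 16 1 3)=((0 5 3 8 1 7 16 2 9 15 11))^9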